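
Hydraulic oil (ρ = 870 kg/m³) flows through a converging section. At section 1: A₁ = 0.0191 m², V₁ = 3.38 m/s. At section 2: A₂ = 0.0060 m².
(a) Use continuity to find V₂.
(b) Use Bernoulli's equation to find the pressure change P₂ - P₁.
(a) Continuity: A₁V₁=A₂V₂ -> V₂=A₁V₁/A₂=0.0191*3.38/0.0060=10.76 m/s
(b) Bernoulli: P₂-P₁=0.5*rho*(V₁^2-V₂^2)/1000=0.5*870*(3.38^2-10.76^2)/1000=-45.39 kPa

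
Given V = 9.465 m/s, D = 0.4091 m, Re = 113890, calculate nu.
Formula: Re = \frac{V D}{\nu}
Substituting knowns: 113890 = 9.465·0.4091/nu
Solving for nu: nu = 9.465·0.4091/113890 = 3.400e-05 m²/s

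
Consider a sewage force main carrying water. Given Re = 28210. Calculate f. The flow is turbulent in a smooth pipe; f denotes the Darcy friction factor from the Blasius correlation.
Formula: f = \frac{0.316}{Re^{0.25}}
f = 0.316/28210^0.25 = 0.02438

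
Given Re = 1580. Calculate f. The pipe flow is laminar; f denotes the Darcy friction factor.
Formula: f = \frac{64}{Re}
f = 64/1580 = 0.04051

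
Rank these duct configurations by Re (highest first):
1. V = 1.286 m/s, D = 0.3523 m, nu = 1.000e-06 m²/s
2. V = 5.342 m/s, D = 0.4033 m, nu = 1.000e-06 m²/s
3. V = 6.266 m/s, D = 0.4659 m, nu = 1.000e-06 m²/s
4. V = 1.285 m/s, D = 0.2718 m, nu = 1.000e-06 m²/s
Case 1: Re = 453058
Case 2: Re = 2.154e+06
Case 3: Re = 2.919e+06
Case 4: Re = 349263
Ranking (highest first): 3, 2, 1, 4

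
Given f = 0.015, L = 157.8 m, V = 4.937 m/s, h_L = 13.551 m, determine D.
Formula: h_L = f \frac{L}{D} \frac{V^2}{2g}
Substituting knowns: 13.551 = 0.015·(157.8/D)·4.937²/(2·9.81)
Solving for D: D = 0.015·157.8·4.937²/(2·9.81·13.551) = 0.217 m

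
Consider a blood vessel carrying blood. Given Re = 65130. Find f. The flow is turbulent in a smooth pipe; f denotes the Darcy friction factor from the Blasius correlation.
Formula: f = \frac{0.316}{Re^{0.25}}
f = 0.316/65130^0.25 = 0.01978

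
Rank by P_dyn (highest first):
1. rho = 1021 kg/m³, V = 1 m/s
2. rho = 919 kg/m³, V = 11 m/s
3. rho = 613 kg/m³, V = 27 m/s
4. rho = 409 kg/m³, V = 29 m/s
Case 1: P_dyn = 0.5105 kPa
Case 2: P_dyn = 55.6 kPa
Case 3: P_dyn = 223.4 kPa
Case 4: P_dyn = 172 kPa
Ranking (highest first): 3, 4, 2, 1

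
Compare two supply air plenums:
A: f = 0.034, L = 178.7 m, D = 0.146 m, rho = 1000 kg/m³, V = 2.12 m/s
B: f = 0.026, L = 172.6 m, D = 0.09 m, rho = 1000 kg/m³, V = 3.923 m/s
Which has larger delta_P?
delta_P(A) = 93.52 kPa, delta_P(B) = 383.7 kPa. Answer: B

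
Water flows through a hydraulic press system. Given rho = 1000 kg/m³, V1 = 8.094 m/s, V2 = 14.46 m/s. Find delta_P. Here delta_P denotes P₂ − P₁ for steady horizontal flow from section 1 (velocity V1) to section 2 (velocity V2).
Formula: \Delta P = \frac{1}{2} \rho (V_1^2 - V_2^2)
delta_P = 0.5·1000·(8.094² − 14.46²)/1000 = -71.79 kPa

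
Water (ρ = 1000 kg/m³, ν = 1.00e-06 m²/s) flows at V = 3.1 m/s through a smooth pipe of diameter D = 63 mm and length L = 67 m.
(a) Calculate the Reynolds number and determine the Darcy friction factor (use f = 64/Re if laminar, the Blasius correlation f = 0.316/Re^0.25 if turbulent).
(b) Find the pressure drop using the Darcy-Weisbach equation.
(a) Re = V·D/ν = 3.1·0.063/1.00e-06 = 195300 → turbulent (Re > 4000); f = 0.316/Re^0.25 = 0.316/195300^0.25 = 0.015032 (Blasius is strictly valid for Re ≲ 1e5; used here as the smooth-pipe estimate the problem specifies)
(b) Darcy-Weisbach: ΔP = f·(L/D)·½ρV²/1000 = 0.015032·(67/0.063)·½·1000·3.1²/1000 = 76.81 kPa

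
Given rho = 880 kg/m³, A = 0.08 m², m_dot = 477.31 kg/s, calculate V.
Formula: \dot{m} = \rho A V
Substituting knowns: 477.31 = 880·0.08·V
Solving for V: V = 477.31/(880·0.08) = 6.78 m/s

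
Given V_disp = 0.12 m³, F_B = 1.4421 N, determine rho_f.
Formula: F_B = \rho_f g V_{disp}
Substituting knowns: 1.4421 = rho_f·9.81·0.12
Solving for rho_f: rho_f = 1.4421/(9.81·0.12) = 1.225 kg/m³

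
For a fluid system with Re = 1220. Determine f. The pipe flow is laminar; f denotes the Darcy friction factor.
Formula: f = \frac{64}{Re}
f = 64/1220 = 0.05246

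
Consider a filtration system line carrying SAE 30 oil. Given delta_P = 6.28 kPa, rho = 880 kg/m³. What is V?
Formula: V = \sqrt{\frac{2 \Delta P}{\rho}}
V = √(2·(6.28·1000)/880) = 3.778 m/s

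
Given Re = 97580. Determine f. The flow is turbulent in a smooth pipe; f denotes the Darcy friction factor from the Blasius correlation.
Formula: f = \frac{0.316}{Re^{0.25}}
f = 0.316/97580^0.25 = 0.01788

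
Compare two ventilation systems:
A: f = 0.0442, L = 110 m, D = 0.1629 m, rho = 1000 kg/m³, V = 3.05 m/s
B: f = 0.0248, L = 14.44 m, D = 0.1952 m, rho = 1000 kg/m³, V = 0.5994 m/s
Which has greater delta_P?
delta_P(A) = 138.8 kPa, delta_P(B) = 0.3296 kPa. Answer: A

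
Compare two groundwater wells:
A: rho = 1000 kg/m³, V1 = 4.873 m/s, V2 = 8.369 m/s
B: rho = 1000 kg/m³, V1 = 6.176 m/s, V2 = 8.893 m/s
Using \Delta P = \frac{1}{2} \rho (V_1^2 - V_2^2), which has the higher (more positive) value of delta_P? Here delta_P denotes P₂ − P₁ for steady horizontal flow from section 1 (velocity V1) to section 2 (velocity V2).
delta_P(A) = -23.15 kPa, delta_P(B) = -20.47 kPa. Answer: B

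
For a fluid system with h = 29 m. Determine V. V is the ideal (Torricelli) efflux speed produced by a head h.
Formula: V = \sqrt{2 g h}
V = √(2·9.81·29) = 23.85 m/s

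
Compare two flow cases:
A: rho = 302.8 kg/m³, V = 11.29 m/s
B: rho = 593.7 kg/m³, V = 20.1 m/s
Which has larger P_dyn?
P_dyn(A) = 19.3 kPa, P_dyn(B) = 119.9 kPa. Answer: B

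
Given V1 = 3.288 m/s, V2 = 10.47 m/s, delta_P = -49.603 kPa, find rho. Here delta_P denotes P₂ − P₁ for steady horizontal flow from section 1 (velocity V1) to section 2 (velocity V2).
Formula: \Delta P = \frac{1}{2} \rho (V_1^2 - V_2^2)
Substituting knowns: -49.603 = 0.5·rho·(3.288² − 10.47²)/1000
Solving for rho: rho = 2·(-49.603·1000)/(3.288² − 10.47²) = 1004 kg/m³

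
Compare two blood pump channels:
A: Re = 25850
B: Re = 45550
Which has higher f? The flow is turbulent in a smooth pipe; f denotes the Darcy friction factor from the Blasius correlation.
f(A) = 0.02492, f(B) = 0.02163. Answer: A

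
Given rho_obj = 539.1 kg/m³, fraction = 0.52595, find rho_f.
Formula: f_{sub} = \frac{\rho_{obj}}{\rho_f}
Substituting knowns: 0.52595 = 539.1/rho_f
Solving for rho_f: rho_f = 539.1/0.52595 = 1025 kg/m³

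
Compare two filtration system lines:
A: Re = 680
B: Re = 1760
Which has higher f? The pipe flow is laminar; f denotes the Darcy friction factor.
f(A) = 0.09412, f(B) = 0.03636. Answer: A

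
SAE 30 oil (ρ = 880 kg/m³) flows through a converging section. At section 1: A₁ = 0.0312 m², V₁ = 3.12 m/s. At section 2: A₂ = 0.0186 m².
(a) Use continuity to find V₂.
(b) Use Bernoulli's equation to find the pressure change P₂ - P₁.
(a) Continuity: A₁V₁=A₂V₂ -> V₂=A₁V₁/A₂=0.0312*3.12/0.0186=5.23 m/s
(b) Bernoulli: P₂-P₁=0.5*rho*(V₁^2-V₂^2)/1000=0.5*880*(3.12^2-5.23^2)/1000=-7.752 kPa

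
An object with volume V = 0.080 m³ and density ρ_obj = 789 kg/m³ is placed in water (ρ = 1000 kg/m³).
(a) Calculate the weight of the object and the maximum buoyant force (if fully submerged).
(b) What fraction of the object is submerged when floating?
(a) W=rho_obj*g*V=789*9.81*0.080=619.2 N; F_B(max)=rho*g*V=1000*9.81*0.080=784.8 N
(b) Floating fraction=rho_obj/rho=789/1000=0.789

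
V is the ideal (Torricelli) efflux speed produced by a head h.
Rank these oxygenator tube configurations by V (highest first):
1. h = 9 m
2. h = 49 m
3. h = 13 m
Case 1: V = 13.29 m/s
Case 2: V = 31.01 m/s
Case 3: V = 15.97 m/s
Ranking (highest first): 2, 3, 1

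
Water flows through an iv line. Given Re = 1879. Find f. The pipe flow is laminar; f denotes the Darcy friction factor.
Formula: f = \frac{64}{Re}
f = 64/1879 = 0.03406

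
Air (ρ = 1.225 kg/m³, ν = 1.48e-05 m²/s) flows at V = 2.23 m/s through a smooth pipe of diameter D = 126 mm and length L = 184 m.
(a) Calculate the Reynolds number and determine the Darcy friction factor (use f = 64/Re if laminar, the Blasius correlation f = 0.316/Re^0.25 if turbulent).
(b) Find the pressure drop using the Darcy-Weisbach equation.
(a) Re = V·D/ν = 2.23·0.126/1.48e-05 = 18985 → turbulent (Re > 4000); f = 0.316/Re^0.25 = 0.316/18985^0.25 = 0.026921
(b) Darcy-Weisbach: ΔP = f·(L/D)·½ρV²/1000 = 0.026921·(184/0.126)·½·1.225·2.23²/1000 = 0.1197 kPa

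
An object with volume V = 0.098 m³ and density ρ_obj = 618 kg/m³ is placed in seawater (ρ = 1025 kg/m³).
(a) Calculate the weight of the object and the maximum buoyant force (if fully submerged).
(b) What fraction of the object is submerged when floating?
(a) W=rho_obj*g*V=618*9.81*0.098=594.1 N; F_B(max)=rho*g*V=1025*9.81*0.098=985.4 N
(b) Floating fraction=rho_obj/rho=618/1025=0.603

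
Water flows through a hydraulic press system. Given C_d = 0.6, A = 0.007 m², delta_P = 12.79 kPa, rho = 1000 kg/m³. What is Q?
Formula: Q = C_d A \sqrt{\frac{2 \Delta P}{\rho}}
Q = 0.6·0.007·√(2·(12.79·1000)/1000)·1000 = 21.24 L/s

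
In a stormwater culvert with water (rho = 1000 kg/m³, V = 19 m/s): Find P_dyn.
Formula: P_{dyn} = \frac{1}{2} \rho V^2
P_dyn = 0.5·1000·19²/1000 = 180.5 kPa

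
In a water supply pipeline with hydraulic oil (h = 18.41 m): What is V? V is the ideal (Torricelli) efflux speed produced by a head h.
Formula: V = \sqrt{2 g h}
V = √(2·9.81·18.41) = 19.01 m/s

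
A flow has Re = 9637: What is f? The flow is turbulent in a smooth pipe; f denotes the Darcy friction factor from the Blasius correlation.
Formula: f = \frac{0.316}{Re^{0.25}}
f = 0.316/9637^0.25 = 0.03189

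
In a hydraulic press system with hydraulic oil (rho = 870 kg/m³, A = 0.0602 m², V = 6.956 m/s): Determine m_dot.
Formula: \dot{m} = \rho A V
m_dot = 870·0.0602·6.956 = 364.3 kg/s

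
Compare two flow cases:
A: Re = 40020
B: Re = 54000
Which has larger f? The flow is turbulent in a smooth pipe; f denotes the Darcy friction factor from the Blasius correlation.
f(A) = 0.02234, f(B) = 0.02073. Answer: A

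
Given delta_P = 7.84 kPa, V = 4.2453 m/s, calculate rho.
Formula: V = \sqrt{\frac{2 \Delta P}{\rho}}
Substituting knowns: 4.2453 = √(2·(7.84·1000)/rho)
Solving for rho: rho = 2·(7.84·1000)/4.2453² = 870 kg/m³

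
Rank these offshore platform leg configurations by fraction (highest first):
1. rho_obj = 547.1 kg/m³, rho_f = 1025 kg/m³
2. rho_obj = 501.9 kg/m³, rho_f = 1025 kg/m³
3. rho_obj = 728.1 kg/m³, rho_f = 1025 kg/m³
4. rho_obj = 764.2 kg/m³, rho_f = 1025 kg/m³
Case 1: fraction = 0.5338
Case 2: fraction = 0.4897
Case 3: fraction = 0.7103
Case 4: fraction = 0.7456
Ranking (highest first): 4, 3, 1, 2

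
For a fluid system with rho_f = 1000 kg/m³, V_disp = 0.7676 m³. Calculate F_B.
Formula: F_B = \rho_f g V_{disp}
F_B = 1000·9.81·0.7676 = 7530 N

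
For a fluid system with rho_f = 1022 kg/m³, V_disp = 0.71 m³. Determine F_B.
Formula: F_B = \rho_f g V_{disp}
F_B = 1022·9.81·0.71 = 7118 N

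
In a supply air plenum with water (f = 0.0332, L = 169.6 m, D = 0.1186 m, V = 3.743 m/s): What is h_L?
Formula: h_L = f \frac{L}{D} \frac{V^2}{2g}
h_L = 0.0332·(169.6/0.1186)·3.743²/(2·9.81) = 33.9 m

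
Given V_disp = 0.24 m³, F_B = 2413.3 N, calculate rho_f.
Formula: F_B = \rho_f g V_{disp}
Substituting knowns: 2413.3 = rho_f·9.81·0.24
Solving for rho_f: rho_f = 2413.3/(9.81·0.24) = 1025 kg/m³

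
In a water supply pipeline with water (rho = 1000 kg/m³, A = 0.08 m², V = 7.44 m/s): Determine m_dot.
Formula: \dot{m} = \rho A V
m_dot = 1000·0.08·7.44 = 595.2 kg/s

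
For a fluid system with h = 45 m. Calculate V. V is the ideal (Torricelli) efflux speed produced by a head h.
Formula: V = \sqrt{2 g h}
V = √(2·9.81·45) = 29.71 m/s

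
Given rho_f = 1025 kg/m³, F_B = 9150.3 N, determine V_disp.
Formula: F_B = \rho_f g V_{disp}
Substituting knowns: 9150.3 = 1025·9.81·V_disp
Solving for V_disp: V_disp = 9150.3/(1025·9.81) = 0.91 m³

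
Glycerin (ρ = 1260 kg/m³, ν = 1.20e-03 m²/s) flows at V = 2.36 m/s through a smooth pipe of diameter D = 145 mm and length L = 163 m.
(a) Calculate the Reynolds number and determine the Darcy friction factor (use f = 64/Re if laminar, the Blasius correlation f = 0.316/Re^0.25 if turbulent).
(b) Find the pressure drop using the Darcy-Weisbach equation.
(a) Re = V·D/ν = 2.36·0.145/1.20e-03 = 285.17 → laminar (Re < 2300); f = 64/Re = 64/285.17 = 0.22443
(b) Darcy-Weisbach: ΔP = f·(L/D)·½ρV²/1000 = 0.22443·(163/0.145)·½·1260·2.36²/1000 = 885.2 kPa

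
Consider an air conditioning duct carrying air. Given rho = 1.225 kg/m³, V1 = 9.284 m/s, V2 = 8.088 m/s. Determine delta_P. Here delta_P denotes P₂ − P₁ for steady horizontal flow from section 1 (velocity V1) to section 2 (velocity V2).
Formula: \Delta P = \frac{1}{2} \rho (V_1^2 - V_2^2)
delta_P = 0.5·1.225·(9.284² − 8.088²)/1000 = 0.01273 kPa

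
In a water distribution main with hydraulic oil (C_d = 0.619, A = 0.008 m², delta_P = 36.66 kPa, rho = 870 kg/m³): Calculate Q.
Formula: Q = C_d A \sqrt{\frac{2 \Delta P}{\rho}}
Q = 0.619·0.008·√(2·(36.66·1000)/870)·1000 = 45.46 L/s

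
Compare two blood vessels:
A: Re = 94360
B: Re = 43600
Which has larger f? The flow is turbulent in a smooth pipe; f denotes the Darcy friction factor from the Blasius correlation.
f(A) = 0.01803, f(B) = 0.02187. Answer: B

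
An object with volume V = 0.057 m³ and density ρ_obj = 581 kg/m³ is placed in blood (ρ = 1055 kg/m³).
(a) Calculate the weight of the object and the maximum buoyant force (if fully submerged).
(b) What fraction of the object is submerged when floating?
(a) W=rho_obj*g*V=581*9.81*0.057=324.9 N; F_B(max)=rho*g*V=1055*9.81*0.057=589.9 N
(b) Floating fraction=rho_obj/rho=581/1055=0.551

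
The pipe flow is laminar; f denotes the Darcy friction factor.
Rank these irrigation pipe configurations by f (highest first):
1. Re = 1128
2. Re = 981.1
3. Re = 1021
Case 1: f = 0.05674
Case 2: f = 0.06523
Case 3: f = 0.06268
Ranking (highest first): 2, 3, 1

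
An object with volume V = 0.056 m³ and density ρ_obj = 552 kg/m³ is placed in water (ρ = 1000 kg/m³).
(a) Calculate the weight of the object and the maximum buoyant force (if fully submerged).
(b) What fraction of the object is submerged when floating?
(a) W=rho_obj*g*V=552*9.81*0.056=303.2 N; F_B(max)=rho*g*V=1000*9.81*0.056=549.4 N
(b) Floating fraction=rho_obj/rho=552/1000=0.552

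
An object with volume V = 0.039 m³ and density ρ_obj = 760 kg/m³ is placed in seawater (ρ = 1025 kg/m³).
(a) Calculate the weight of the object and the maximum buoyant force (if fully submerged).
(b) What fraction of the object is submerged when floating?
(a) W=rho_obj*g*V=760*9.81*0.039=290.8 N; F_B(max)=rho*g*V=1025*9.81*0.039=392.2 N
(b) Floating fraction=rho_obj/rho=760/1025=0.741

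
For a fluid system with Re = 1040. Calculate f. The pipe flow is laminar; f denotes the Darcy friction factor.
Formula: f = \frac{64}{Re}
f = 64/1040 = 0.06154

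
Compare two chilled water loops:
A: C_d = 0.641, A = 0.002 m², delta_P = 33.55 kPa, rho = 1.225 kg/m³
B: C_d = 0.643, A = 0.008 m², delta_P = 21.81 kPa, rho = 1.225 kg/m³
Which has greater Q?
Q(A) = 300 L/s, Q(B) = 970.7 L/s. Answer: B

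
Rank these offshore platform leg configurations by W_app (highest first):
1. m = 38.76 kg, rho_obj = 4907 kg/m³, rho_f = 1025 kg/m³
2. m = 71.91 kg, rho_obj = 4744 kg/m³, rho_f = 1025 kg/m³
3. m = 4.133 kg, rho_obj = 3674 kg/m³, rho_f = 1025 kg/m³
Case 1: W_app = 300.8 N
Case 2: W_app = 553 N
Case 3: W_app = 29.23 N
Ranking (highest first): 2, 1, 3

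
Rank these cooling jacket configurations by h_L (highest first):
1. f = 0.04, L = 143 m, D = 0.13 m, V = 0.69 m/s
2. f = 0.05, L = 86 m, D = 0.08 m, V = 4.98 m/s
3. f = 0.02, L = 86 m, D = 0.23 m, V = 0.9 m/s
Case 1: h_L = 1.068 m
Case 2: h_L = 67.94 m
Case 3: h_L = 0.3087 m
Ranking (highest first): 2, 1, 3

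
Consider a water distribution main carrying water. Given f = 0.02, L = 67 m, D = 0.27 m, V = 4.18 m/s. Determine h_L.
Formula: h_L = f \frac{L}{D} \frac{V^2}{2g}
h_L = 0.02·(67/0.27)·4.18²/(2·9.81) = 4.42 m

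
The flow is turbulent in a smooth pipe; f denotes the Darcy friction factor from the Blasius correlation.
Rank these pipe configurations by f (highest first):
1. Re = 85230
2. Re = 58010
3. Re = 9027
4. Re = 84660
Case 1: f = 0.01849
Case 2: f = 0.02036
Case 3: f = 0.03242
Case 4: f = 0.01853
Ranking (highest first): 3, 2, 4, 1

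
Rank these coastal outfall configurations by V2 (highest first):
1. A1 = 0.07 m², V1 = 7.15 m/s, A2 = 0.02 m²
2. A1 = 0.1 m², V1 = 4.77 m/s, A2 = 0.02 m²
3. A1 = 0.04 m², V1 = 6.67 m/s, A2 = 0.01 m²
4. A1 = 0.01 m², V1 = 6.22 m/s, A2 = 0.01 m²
Case 1: V2 = 25.03 m/s
Case 2: V2 = 23.85 m/s
Case 3: V2 = 26.68 m/s
Case 4: V2 = 6.22 m/s
Ranking (highest first): 3, 1, 2, 4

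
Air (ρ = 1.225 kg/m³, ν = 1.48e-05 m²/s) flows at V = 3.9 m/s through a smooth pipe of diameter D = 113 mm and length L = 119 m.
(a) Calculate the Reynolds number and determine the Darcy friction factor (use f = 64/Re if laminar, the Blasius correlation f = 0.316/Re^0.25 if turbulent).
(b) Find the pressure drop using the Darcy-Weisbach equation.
(a) Re = V·D/ν = 3.9·0.113/1.48e-05 = 29777 → turbulent (Re > 4000); f = 0.316/Re^0.25 = 0.316/29777^0.25 = 0.024056
(b) Darcy-Weisbach: ΔP = f·(L/D)·½ρV²/1000 = 0.024056·(119/0.113)·½·1.225·3.9²/1000 = 0.236 kPa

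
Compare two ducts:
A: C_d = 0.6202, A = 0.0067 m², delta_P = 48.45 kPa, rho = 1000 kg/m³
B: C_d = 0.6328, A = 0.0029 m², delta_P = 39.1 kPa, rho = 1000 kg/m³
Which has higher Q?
Q(A) = 40.9 L/s, Q(B) = 16.23 L/s. Answer: A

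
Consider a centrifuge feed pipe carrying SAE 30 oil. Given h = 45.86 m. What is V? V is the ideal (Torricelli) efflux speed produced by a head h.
Formula: V = \sqrt{2 g h}
V = √(2·9.81·45.86) = 30 m/s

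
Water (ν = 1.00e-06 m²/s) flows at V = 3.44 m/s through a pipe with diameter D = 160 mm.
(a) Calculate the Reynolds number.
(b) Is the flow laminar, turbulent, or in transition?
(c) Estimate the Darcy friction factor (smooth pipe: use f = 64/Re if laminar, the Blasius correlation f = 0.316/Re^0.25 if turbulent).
(a) Re = V·D/ν = 3.44·0.16/1.00e-06 = 550400
(b) Flow regime: turbulent (Re > 4000)
(c) Friction factor: f = 0.316/Re^0.25 = 0.316/550400^0.25 = 0.0116 (Blasius is strictly valid for Re ≲ 1e5; used here as the smooth-pipe estimate the problem specifies)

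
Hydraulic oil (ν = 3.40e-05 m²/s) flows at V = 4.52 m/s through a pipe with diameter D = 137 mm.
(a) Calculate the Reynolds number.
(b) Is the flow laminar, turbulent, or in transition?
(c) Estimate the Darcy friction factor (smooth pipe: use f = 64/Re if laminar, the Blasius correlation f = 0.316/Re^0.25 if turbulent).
(a) Re = V·D/ν = 4.52·0.137/3.40e-05 = 18213
(b) Flow regime: turbulent (Re > 4000)
(c) Friction factor: f = 0.316/Re^0.25 = 0.316/18213^0.25 = 0.0272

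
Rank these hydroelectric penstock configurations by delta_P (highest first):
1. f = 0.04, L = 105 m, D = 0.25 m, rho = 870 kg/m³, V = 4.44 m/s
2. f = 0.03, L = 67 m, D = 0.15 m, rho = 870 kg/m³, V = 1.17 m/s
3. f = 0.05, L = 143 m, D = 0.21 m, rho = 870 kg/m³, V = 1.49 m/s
Case 1: delta_P = 144.1 kPa
Case 2: delta_P = 7.979 kPa
Case 3: delta_P = 32.88 kPa
Ranking (highest first): 1, 3, 2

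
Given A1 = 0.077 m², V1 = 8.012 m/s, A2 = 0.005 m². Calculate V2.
Formula: V_2 = \frac{A_1 V_1}{A_2}
V2 = 0.077·8.012/0.005 = 123.4 m/s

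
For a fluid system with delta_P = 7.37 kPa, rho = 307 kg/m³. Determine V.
Formula: V = \sqrt{\frac{2 \Delta P}{\rho}}
V = √(2·(7.37·1000)/307) = 6.929 m/s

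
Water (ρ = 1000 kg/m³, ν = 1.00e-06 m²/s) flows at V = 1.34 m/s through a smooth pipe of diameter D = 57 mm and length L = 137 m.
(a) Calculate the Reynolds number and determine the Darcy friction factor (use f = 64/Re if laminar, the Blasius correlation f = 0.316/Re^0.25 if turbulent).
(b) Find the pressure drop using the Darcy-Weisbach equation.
(a) Re = V·D/ν = 1.34·0.057/1.00e-06 = 76380 → turbulent (Re > 4000); f = 0.316/Re^0.25 = 0.316/76380^0.25 = 0.019008
(b) Darcy-Weisbach: ΔP = f·(L/D)·½ρV²/1000 = 0.019008·(137/0.057)·½·1000·1.34²/1000 = 41.02 kPa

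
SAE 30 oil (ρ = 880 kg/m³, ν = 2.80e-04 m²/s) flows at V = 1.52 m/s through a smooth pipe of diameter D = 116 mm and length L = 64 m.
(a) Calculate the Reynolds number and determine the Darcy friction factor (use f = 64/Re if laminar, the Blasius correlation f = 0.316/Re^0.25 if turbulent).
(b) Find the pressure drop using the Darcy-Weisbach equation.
(a) Re = V·D/ν = 1.52·0.116/2.80e-04 = 629.71 → laminar (Re < 2300); f = 64/Re = 64/629.71 = 0.10163
(b) Darcy-Weisbach: ΔP = f·(L/D)·½ρV²/1000 = 0.10163·(64/0.116)·½·880·1.52²/1000 = 57 kPa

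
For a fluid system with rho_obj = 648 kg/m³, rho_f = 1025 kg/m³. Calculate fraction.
Formula: f_{sub} = \frac{\rho_{obj}}{\rho_f}
fraction = 648/1025 = 0.6322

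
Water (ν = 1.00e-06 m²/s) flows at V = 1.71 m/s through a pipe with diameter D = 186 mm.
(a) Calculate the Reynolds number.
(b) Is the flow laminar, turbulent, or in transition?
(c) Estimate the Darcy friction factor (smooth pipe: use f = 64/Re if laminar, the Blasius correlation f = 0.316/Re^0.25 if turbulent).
(a) Re = V·D/ν = 1.71·0.186/1.00e-06 = 318060
(b) Flow regime: turbulent (Re > 4000)
(c) Friction factor: f = 0.316/Re^0.25 = 0.316/318060^0.25 = 0.01331 (Blasius is strictly valid for Re ≲ 1e5; used here as the smooth-pipe estimate the problem specifies)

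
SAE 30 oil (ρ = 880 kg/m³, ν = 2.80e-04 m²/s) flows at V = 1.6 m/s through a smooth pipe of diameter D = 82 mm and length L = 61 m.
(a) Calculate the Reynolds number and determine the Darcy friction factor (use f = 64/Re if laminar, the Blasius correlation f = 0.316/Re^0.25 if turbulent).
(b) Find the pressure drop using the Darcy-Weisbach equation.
(a) Re = V·D/ν = 1.6·0.082/2.80e-04 = 468.57 → laminar (Re < 2300); f = 64/Re = 64/468.57 = 0.13659
(b) Darcy-Weisbach: ΔP = f·(L/D)·½ρV²/1000 = 0.13659·(61/0.082)·½·880·1.6²/1000 = 114.5 kPa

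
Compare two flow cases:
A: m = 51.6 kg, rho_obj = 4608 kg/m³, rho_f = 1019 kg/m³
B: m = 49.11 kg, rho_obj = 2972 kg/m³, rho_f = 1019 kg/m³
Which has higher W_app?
W_app(A) = 394.3 N, W_app(B) = 316.6 N. Answer: A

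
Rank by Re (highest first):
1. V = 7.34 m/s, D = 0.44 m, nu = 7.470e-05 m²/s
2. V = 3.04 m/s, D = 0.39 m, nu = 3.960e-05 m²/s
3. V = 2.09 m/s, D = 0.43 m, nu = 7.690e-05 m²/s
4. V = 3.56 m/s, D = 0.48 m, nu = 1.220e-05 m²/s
Case 1: Re = 43234
Case 2: Re = 29939
Case 3: Re = 11687
Case 4: Re = 140066
Ranking (highest first): 4, 1, 2, 3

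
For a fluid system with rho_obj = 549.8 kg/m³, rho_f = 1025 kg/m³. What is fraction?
Formula: f_{sub} = \frac{\rho_{obj}}{\rho_f}
fraction = 549.8/1025 = 0.5364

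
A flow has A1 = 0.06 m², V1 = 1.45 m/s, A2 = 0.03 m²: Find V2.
Formula: V_2 = \frac{A_1 V_1}{A_2}
V2 = 0.06·1.45/0.03 = 2.9 m/s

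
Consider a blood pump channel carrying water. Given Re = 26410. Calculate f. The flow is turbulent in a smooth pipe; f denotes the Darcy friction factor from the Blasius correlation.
Formula: f = \frac{0.316}{Re^{0.25}}
f = 0.316/26410^0.25 = 0.02479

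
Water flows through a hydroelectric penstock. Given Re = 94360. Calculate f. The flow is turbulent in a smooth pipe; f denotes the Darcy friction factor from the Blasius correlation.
Formula: f = \frac{0.316}{Re^{0.25}}
f = 0.316/94360^0.25 = 0.01803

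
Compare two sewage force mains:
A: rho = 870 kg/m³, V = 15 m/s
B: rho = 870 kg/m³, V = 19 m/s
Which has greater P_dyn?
P_dyn(A) = 97.88 kPa, P_dyn(B) = 157 kPa. Answer: B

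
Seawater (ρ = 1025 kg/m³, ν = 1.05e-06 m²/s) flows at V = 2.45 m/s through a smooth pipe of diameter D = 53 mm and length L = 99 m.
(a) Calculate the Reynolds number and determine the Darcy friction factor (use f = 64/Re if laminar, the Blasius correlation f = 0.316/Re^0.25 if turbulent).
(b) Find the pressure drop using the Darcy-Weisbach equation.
(a) Re = V·D/ν = 2.45·0.053/1.05e-06 = 123670 → turbulent (Re > 4000); f = 0.316/Re^0.25 = 0.316/123670^0.25 = 0.016851 (Blasius is strictly valid for Re ≲ 1e5; used here as the smooth-pipe estimate the problem specifies)
(b) Darcy-Weisbach: ΔP = f·(L/D)·½ρV²/1000 = 0.016851·(99/0.053)·½·1025·2.45²/1000 = 96.83 kPa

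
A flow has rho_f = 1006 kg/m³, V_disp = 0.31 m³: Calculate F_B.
Formula: F_B = \rho_f g V_{disp}
F_B = 1006·9.81·0.31 = 3059 N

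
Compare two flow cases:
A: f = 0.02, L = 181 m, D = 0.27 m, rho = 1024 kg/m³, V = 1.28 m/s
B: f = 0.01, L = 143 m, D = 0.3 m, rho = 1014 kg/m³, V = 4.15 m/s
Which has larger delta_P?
delta_P(A) = 11.25 kPa, delta_P(B) = 41.62 kPa. Answer: B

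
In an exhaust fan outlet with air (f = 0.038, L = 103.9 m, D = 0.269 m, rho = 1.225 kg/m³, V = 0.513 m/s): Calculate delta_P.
Formula: \Delta P = f \frac{L}{D} \frac{\rho V^2}{2}
delta_P = 0.038·(103.9/0.269)·0.5·1.225·0.513²/1000 = 0.002366 kPa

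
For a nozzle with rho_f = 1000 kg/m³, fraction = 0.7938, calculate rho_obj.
Formula: f_{sub} = \frac{\rho_{obj}}{\rho_f}
Substituting knowns: 0.7938 = rho_obj/1000
Solving for rho_obj: rho_obj = 0.7938·1000 = 793.8 kg/m³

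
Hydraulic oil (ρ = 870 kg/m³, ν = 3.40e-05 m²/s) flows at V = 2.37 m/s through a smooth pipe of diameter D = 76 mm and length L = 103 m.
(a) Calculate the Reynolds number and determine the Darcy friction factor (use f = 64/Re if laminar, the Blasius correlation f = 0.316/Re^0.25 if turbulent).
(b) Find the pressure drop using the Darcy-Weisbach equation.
(a) Re = V·D/ν = 2.37·0.076/3.40e-05 = 5297.6 → turbulent (Re > 4000); f = 0.316/Re^0.25 = 0.316/5297.6^0.25 = 0.03704
(b) Darcy-Weisbach: ΔP = f·(L/D)·½ρV²/1000 = 0.03704·(103/0.076)·½·870·2.37²/1000 = 122.7 kPa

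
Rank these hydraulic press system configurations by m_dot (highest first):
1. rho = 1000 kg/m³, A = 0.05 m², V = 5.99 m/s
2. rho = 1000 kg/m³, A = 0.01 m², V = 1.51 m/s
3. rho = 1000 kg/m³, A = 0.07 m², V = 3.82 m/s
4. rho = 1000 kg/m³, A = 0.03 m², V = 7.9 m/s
Case 1: m_dot = 299.5 kg/s
Case 2: m_dot = 15.1 kg/s
Case 3: m_dot = 267.4 kg/s
Case 4: m_dot = 237 kg/s
Ranking (highest first): 1, 3, 4, 2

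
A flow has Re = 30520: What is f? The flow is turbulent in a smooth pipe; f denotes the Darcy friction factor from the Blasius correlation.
Formula: f = \frac{0.316}{Re^{0.25}}
f = 0.316/30520^0.25 = 0.02391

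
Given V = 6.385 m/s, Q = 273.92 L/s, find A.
Formula: Q = A V
Substituting knowns: 273.92 = A·6.385·1000
Solving for A: A = (273.92/1000)/6.385 = 0.0429 m²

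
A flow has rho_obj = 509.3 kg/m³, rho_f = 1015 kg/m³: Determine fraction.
Formula: f_{sub} = \frac{\rho_{obj}}{\rho_f}
fraction = 509.3/1015 = 0.5018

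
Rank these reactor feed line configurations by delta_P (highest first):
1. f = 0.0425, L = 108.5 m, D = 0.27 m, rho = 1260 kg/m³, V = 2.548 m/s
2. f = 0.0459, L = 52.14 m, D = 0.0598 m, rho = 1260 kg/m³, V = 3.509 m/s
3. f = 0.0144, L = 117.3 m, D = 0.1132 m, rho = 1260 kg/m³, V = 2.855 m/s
Case 1: delta_P = 69.85 kPa
Case 2: delta_P = 310.4 kPa
Case 3: delta_P = 76.62 kPa
Ranking (highest first): 2, 3, 1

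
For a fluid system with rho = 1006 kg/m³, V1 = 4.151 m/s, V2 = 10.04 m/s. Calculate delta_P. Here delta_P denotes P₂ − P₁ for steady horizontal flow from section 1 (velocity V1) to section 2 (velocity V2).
Formula: \Delta P = \frac{1}{2} \rho (V_1^2 - V_2^2)
delta_P = 0.5·1006·(4.151² − 10.04²)/1000 = -42.04 kPa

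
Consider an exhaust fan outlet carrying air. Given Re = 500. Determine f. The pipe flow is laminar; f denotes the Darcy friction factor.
Formula: f = \frac{64}{Re}
f = 64/500 = 0.128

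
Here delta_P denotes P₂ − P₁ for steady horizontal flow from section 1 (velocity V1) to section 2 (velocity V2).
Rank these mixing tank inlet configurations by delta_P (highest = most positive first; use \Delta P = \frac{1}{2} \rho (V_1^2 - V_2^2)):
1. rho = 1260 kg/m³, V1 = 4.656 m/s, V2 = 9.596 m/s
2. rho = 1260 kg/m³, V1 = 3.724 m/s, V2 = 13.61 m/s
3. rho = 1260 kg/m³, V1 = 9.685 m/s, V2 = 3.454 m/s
Case 1: delta_P = -44.36 kPa
Case 2: delta_P = -108 kPa
Case 3: delta_P = 51.58 kPa
Ranking (highest first): 3, 1, 2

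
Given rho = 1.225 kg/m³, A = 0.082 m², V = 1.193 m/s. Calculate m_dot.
Formula: \dot{m} = \rho A V
m_dot = 1.225·0.082·1.193 = 0.1198 kg/s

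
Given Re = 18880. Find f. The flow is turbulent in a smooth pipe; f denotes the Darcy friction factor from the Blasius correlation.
Formula: f = \frac{0.316}{Re^{0.25}}
f = 0.316/18880^0.25 = 0.02696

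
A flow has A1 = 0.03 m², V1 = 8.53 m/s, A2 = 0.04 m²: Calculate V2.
Formula: V_2 = \frac{A_1 V_1}{A_2}
V2 = 0.03·8.53/0.04 = 6.397 m/s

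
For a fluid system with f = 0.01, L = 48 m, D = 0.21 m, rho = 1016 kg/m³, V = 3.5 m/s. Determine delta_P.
Formula: \Delta P = f \frac{L}{D} \frac{\rho V^2}{2}
delta_P = 0.01·(48/0.21)·0.5·1016·3.5²/1000 = 14.22 kPa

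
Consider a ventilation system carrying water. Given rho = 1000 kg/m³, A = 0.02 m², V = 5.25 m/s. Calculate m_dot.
Formula: \dot{m} = \rho A V
m_dot = 1000·0.02·5.25 = 105 kg/s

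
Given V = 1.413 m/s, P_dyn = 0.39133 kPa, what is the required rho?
Formula: P_{dyn} = \frac{1}{2} \rho V^2
Substituting knowns: 0.39133 = 0.5·rho·1.413²/1000
Solving for rho: rho = 2·(0.39133·1000)/1.413² = 392 kg/m³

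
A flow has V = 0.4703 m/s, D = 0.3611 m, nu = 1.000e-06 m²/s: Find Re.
Formula: Re = \frac{V D}{\nu}
Re = 0.4703·0.3611/1.000e-06 = 169825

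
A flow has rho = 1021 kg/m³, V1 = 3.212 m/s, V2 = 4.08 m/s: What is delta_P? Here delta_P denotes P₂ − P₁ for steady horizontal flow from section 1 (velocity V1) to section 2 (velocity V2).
Formula: \Delta P = \frac{1}{2} \rho (V_1^2 - V_2^2)
delta_P = 0.5·1021·(3.212² − 4.08²)/1000 = -3.231 kPa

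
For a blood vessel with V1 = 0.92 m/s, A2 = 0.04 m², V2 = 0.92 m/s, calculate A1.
Formula: V_2 = \frac{A_1 V_1}{A_2}
Substituting knowns: 0.92 = A1·0.92/0.04
Solving for A1: A1 = 0.92·0.04/0.92 = 0.04 m²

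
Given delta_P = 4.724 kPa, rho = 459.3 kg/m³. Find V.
Formula: V = \sqrt{\frac{2 \Delta P}{\rho}}
V = √(2·(4.724·1000)/459.3) = 4.535 m/s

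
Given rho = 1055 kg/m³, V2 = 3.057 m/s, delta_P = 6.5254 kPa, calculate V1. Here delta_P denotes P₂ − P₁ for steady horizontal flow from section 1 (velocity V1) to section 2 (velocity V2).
Formula: \Delta P = \frac{1}{2} \rho (V_1^2 - V_2^2)
Substituting knowns: 6.5254 = 0.5·1055·(V1² − 3.057²)/1000
Solving for V1: V1 = √(3.057² + 2·(6.5254·1000)/1055) = 4.66 m/s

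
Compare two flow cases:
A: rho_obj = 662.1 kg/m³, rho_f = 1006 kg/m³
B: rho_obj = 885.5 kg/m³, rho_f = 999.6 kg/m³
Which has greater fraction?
fraction(A) = 0.6582, fraction(B) = 0.8859. Answer: B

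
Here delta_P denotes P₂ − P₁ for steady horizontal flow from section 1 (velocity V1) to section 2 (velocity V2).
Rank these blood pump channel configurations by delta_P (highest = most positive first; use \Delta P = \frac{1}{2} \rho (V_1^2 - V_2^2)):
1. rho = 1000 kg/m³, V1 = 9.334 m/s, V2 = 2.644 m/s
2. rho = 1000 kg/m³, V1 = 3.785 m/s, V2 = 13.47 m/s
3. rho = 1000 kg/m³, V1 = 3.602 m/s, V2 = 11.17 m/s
Case 1: delta_P = 40.07 kPa
Case 2: delta_P = -83.56 kPa
Case 3: delta_P = -55.9 kPa
Ranking (highest first): 1, 3, 2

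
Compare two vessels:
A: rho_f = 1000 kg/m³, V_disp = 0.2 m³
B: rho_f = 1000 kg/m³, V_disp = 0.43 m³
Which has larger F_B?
F_B(A) = 1962 N, F_B(B) = 4218 N. Answer: B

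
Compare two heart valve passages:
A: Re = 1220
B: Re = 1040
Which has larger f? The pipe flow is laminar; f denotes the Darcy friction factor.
f(A) = 0.05246, f(B) = 0.06154. Answer: B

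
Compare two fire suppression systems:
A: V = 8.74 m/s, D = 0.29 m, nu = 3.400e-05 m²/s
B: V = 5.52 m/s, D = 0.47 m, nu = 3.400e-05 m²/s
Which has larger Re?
Re(A) = 74547, Re(B) = 76306. Answer: B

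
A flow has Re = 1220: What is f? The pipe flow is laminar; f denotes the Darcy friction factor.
Formula: f = \frac{64}{Re}
f = 64/1220 = 0.05246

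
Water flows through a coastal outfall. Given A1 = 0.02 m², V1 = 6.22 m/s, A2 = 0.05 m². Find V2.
Formula: V_2 = \frac{A_1 V_1}{A_2}
V2 = 0.02·6.22/0.05 = 2.488 m/s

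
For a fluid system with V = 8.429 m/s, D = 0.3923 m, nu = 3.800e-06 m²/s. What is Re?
Formula: Re = \frac{V D}{\nu}
Re = 8.429·0.3923/3.800e-06 = 870183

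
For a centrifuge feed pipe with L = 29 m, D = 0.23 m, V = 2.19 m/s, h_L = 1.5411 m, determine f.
Formula: h_L = f \frac{L}{D} \frac{V^2}{2g}
Substituting knowns: 1.5411 = f·(29/0.23)·2.19²/(2·9.81)
Solving for f: f = 1.5411·2·9.81/((29/0.23)·2.19²) = 0.05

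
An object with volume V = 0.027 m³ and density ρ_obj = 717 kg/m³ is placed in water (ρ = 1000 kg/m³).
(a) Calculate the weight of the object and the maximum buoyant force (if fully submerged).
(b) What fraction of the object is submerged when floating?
(a) W=rho_obj*g*V=717*9.81*0.027=189.9 N; F_B(max)=rho*g*V=1000*9.81*0.027=264.9 N
(b) Floating fraction=rho_obj/rho=717/1000=0.717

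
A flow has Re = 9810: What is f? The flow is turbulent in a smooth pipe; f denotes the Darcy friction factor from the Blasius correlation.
Formula: f = \frac{0.316}{Re^{0.25}}
f = 0.316/9810^0.25 = 0.03175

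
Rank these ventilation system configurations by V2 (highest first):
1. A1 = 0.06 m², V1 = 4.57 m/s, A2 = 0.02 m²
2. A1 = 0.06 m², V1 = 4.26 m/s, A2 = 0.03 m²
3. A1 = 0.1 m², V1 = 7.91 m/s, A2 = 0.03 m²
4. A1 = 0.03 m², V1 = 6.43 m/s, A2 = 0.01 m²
Case 1: V2 = 13.71 m/s
Case 2: V2 = 8.52 m/s
Case 3: V2 = 26.37 m/s
Case 4: V2 = 19.29 m/s
Ranking (highest first): 3, 4, 1, 2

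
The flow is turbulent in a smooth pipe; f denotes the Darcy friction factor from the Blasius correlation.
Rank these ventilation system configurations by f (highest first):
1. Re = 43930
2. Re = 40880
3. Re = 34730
Case 1: f = 0.02183
Case 2: f = 0.02222
Case 3: f = 0.02315
Ranking (highest first): 3, 2, 1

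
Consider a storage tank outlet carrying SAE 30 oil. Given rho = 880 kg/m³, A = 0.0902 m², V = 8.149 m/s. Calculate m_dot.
Formula: \dot{m} = \rho A V
m_dot = 880·0.0902·8.149 = 646.8 kg/s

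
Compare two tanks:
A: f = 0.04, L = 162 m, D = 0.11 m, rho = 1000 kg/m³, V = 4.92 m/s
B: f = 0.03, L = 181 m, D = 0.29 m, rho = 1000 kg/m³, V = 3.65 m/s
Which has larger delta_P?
delta_P(A) = 713 kPa, delta_P(B) = 124.7 kPa. Answer: A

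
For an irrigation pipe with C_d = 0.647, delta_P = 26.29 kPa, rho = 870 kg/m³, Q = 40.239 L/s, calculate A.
Formula: Q = C_d A \sqrt{\frac{2 \Delta P}{\rho}}
Substituting knowns: 40.239 = 0.647·A·√(2·(26.29·1000)/870)·1000
Solving for A: A = (40.239/1000)/(0.647·√(2·(26.29·1000)/870)) = 0.008 m²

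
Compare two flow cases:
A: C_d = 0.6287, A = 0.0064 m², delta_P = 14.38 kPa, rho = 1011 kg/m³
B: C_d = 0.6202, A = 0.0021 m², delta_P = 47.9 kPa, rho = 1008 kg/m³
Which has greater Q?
Q(A) = 21.46 L/s, Q(B) = 12.7 L/s. Answer: A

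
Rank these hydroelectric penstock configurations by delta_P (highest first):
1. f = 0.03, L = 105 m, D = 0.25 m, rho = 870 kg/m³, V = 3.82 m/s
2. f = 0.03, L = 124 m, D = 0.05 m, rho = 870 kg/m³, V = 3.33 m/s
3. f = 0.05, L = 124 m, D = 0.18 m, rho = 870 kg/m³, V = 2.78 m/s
Case 1: delta_P = 79.98 kPa
Case 2: delta_P = 358.9 kPa
Case 3: delta_P = 115.8 kPa
Ranking (highest first): 2, 3, 1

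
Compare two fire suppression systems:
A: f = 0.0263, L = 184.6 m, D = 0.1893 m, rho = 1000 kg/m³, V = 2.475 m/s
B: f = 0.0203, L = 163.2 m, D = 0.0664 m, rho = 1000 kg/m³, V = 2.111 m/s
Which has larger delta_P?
delta_P(A) = 78.55 kPa, delta_P(B) = 111.2 kPa. Answer: B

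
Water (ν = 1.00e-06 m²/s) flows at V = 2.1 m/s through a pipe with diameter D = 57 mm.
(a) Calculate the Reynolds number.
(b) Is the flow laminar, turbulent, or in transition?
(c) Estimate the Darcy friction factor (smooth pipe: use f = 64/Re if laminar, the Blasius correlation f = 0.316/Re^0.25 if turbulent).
(a) Re = V·D/ν = 2.1·0.057/1.00e-06 = 119700
(b) Flow regime: turbulent (Re > 4000)
(c) Friction factor: f = 0.316/Re^0.25 = 0.316/119700^0.25 = 0.01699 (Blasius is strictly valid for Re ≲ 1e5; used here as the smooth-pipe estimate the problem specifies)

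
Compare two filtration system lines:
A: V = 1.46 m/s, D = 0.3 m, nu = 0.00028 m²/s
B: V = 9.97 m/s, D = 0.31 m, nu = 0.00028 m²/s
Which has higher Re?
Re(A) = 1564, Re(B) = 11038. Answer: B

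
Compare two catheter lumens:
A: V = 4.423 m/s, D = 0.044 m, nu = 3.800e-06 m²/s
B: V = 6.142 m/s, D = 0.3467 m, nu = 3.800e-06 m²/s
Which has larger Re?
Re(A) = 51214, Re(B) = 560377. Answer: B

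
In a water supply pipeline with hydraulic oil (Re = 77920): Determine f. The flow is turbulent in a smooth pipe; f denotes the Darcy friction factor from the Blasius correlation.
Formula: f = \frac{0.316}{Re^{0.25}}
f = 0.316/77920^0.25 = 0.01891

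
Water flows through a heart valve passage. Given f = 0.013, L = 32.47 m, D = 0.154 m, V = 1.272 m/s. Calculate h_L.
Formula: h_L = f \frac{L}{D} \frac{V^2}{2g}
h_L = 0.013·(32.47/0.154)·1.272²/(2·9.81) = 0.226 m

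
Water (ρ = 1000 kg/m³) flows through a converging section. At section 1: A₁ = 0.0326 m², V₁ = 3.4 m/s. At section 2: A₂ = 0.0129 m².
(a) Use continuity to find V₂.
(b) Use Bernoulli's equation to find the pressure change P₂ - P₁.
(a) Continuity: A₁V₁=A₂V₂ -> V₂=A₁V₁/A₂=0.0326*3.4/0.0129=8.59 m/s
(b) Bernoulli: P₂-P₁=0.5*rho*(V₁^2-V₂^2)/1000=0.5*1000*(3.4^2-8.59^2)/1000=-31.11 kPa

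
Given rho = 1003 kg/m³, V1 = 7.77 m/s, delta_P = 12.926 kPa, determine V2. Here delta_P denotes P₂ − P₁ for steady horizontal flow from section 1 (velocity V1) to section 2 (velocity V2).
Formula: \Delta P = \frac{1}{2} \rho (V_1^2 - V_2^2)
Substituting knowns: 12.926 = 0.5·1003·(7.77² − V2²)/1000
Solving for V2: V2 = √(7.77² − 2·(12.926·1000)/1003) = 5.882 m/s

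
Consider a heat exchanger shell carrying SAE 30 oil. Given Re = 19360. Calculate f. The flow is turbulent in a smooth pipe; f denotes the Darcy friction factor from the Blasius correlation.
Formula: f = \frac{0.316}{Re^{0.25}}
f = 0.316/19360^0.25 = 0.02679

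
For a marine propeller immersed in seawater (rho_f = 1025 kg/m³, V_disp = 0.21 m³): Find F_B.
Formula: F_B = \rho_f g V_{disp}
F_B = 1025·9.81·0.21 = 2112 N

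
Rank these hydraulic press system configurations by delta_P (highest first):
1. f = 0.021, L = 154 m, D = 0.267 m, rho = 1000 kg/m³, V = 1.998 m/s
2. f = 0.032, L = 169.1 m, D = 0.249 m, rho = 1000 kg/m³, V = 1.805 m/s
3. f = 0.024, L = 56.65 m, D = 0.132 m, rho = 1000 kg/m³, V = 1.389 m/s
Case 1: delta_P = 24.18 kPa
Case 2: delta_P = 35.4 kPa
Case 3: delta_P = 9.936 kPa
Ranking (highest first): 2, 1, 3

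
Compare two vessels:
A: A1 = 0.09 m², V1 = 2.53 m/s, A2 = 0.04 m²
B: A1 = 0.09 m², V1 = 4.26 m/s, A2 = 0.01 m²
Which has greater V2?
V2(A) = 5.692 m/s, V2(B) = 38.34 m/s. Answer: B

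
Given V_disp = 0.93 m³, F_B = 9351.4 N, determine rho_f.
Formula: F_B = \rho_f g V_{disp}
Substituting knowns: 9351.4 = rho_f·9.81·0.93
Solving for rho_f: rho_f = 9351.4/(9.81·0.93) = 1025 kg/m³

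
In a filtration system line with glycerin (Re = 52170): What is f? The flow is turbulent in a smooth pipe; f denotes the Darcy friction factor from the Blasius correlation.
Formula: f = \frac{0.316}{Re^{0.25}}
f = 0.316/52170^0.25 = 0.02091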